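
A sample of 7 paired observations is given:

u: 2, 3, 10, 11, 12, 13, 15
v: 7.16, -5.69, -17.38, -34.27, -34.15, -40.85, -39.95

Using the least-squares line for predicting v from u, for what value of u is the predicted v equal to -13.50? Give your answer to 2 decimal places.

6.61

n = 7, Σx = 66, Σy = -165.13, Σxy = -2093.62, Σx² = 772
Sxx = Σx² − (Σx)²/n = 772 − 622.285714 = 149.714286
Sxy = Σxy − (Σx)(Σy)/n = -2093.62 − (-1556.94) = -536.68
b = Sxy/Sxx = -536.68/149.714286 = -3.584695
a = ȳ − b·x̄ = -23.59 − (-3.584695)·9.428571 = 10.208550
Set a + b·x = -13.50: x = (-13.50 − 10.208550) / (-3.584695) = 6.613827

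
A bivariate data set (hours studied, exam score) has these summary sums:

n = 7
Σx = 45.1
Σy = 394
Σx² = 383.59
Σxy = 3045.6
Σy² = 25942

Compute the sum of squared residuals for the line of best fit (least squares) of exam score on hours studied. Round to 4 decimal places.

1000.7242

Sxx = Σx² − (Σx)²/n = 383.59 − 290.572857 = 93.017143
Sxy = Σxy − (Σx)(Σy)/n = 3045.6 − 2538.485714 = 507.114286
Syy = Σy² − (Σy)²/n = 25942 − 22176.571429 = 3765.428571
b = Sxy/Sxx = 507.114286/93.017143 = 5.451837
SSE = Syy − b·Sxy = 3765.428571 − 5.451837·507.114286 = 1000.724229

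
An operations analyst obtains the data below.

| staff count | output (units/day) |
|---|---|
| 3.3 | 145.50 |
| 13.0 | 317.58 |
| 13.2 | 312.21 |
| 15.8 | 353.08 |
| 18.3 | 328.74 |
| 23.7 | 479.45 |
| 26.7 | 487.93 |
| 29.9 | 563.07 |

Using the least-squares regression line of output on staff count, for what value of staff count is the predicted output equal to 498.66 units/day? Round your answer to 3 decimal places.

26.304

n = 8, Σx = 143.9, Σy = 2987.56, Σxy = 61550.957, Σx² = 3107.25
Sxx = Σx² − (Σx)²/n = 3107.25 − 2588.40125 = 518.84875
Sxy = Σxy − (Σx)(Σy)/n = 61550.957 − 53738.7355 = 7812.2215
b = Sxy/Sxx = 7812.2215/518.84875 = 15.056838
a = ȳ − b·x̄ = 373.445 − 15.056838·17.9875 = 102.610129
Set a + b·x = 498.66: x = (498.66 − 102.610129) / 15.056838 = 26.303655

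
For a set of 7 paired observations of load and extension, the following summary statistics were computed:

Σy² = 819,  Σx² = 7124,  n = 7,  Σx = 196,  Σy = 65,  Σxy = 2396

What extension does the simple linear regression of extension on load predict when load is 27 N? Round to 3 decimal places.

8.934

Sxx = Σx² − (Σx)²/n = 7124 − 5488 = 1636
Sxy = Σxy − (Σx)(Σy)/n = 2396 − 1820 = 576
b = Sxy/Sxx = 576/1636 = 0.352078
a = ȳ − b·x̄ = 9.285714 − 0.352078·28 = -0.572476
ŷ(27) = a + b·27 = -0.572476 + 0.352078·27 = 8.933636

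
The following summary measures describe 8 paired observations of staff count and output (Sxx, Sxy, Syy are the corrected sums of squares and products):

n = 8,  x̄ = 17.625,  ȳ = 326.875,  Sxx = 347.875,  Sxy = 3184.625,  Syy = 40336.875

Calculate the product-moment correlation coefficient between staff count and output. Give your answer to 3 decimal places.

0.850

r = Sxy/√(Sxx·Syy) = 3184.625/√(14032190.390625) = 3184.625/3745.956539 = 0.850150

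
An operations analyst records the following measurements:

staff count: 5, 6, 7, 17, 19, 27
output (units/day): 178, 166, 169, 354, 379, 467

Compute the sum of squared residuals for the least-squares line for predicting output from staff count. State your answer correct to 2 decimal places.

n = 6, Σx = 81, Σy = 1713, Σxy = 28897, Σx² = 1489, Σy² = 574847
Sxx = Σx² − (Σx)²/n = 1489 − 1093.5 = 395.5
Sxy = Σxy − (Σx)(Σy)/n = 28897 − 23125.5 = 5771.5
Syy = Σy² − (Σy)²/n = 574847 − 489061.5 = 85785.5
b = Sxy/Sxx = 5771.5/395.5 = 14.592920
SSE = Syy − b·Sxy = 85785.5 − 14.592920·5771.5 = 1562.460177

1562.46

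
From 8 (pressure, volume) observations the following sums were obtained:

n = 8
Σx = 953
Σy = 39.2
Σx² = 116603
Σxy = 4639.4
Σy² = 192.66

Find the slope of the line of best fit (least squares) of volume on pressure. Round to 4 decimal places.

Sxx = Σx² − (Σx)²/n = 116603 − 113526.125 = 3076.875
Sxy = Σxy − (Σx)(Σy)/n = 4639.4 − 4669.7 = -30.3
b = Sxy/Sxx = -30.3/3076.875 = -0.009848

-0.0098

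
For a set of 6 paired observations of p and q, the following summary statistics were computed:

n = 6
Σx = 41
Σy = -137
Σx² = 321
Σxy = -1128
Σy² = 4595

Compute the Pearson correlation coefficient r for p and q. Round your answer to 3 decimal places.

-0.784

Sxx = Σx² − (Σx)²/n = 321 − 280.166667 = 40.833333
Sxy = Σxy − (Σx)(Σy)/n = -1128 − (-936.166667) = -191.833333
Syy = Σy² − (Σy)²/n = 4595 − 3128.166667 = 1466.833333
r = Sxy/√(Sxx·Syy) = -191.833333/√(59895.694444) = -191.833333/244.735969 = -0.783838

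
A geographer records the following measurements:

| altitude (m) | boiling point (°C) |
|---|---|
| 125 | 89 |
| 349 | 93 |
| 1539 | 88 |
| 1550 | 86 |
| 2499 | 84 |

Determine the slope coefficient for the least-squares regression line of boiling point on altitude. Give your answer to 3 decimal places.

-0.003

n = 5, Σx = 6062, Σy = 440, Σxy = 522230, Σx² = 11153448
Sxx = Σx² − (Σx)²/n = 11153448 − 7349568.8 = 3803879.2
Sxy = Σxy − (Σx)(Σy)/n = 522230 − 533456 = -11226
b = Sxy/Sxx = -11226/3803879.2 = -0.002951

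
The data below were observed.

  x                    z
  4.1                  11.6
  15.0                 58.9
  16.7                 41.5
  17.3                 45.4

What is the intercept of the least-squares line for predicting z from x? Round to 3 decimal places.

2.434

n = 4, Σx = 53.1, Σy = 157.4, Σxy = 2409.53, Σx² = 819.99
Sxx = Σx² − (Σx)²/n = 819.99 − 704.9025 = 115.0875
Sxy = Σxy − (Σx)(Σy)/n = 2409.53 − 2089.485 = 320.045
b = Sxy/Sxx = 320.045/115.0875 = 2.780884
a = ȳ − b·x̄ = 39.35 − 2.780884·13.275 = 2.433763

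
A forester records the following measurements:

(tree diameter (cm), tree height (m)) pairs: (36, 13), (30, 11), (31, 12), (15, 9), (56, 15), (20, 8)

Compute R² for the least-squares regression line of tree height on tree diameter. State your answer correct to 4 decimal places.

0.8875

n = 6, Σx = 188, Σy = 68, Σxy = 2305, Σx² = 6918, Σy² = 804
Sxx = Σx² − (Σx)²/n = 6918 − 5890.666667 = 1027.333333
Sxy = Σxy − (Σx)(Σy)/n = 2305 − 2130.666667 = 174.333333
Syy = Σy² − (Σy)²/n = 804 − 770.666667 = 33.333333
R² = Sxy²/(Sxx·Syy) = (174.333333)²/(1027.333333·33.333333) = 0.887505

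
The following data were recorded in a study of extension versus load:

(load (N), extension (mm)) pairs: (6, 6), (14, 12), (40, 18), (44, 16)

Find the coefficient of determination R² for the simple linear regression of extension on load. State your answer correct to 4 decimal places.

0.8523

n = 4, Σx = 104, Σy = 52, Σxy = 1628, Σx² = 3768, Σy² = 760
Sxx = Σx² − (Σx)²/n = 3768 − 2704 = 1064
Sxy = Σxy − (Σx)(Σy)/n = 1628 − 1352 = 276
Syy = Σy² − (Σy)²/n = 760 − 676 = 84
R² = Sxy²/(Sxx·Syy) = (276)²/(1064·84) = 0.852309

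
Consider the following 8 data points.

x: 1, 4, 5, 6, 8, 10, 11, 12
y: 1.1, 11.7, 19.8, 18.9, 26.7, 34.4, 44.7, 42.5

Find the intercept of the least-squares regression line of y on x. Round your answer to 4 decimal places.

-2.9970

n = 8, Σx = 57, Σy = 199.8, Σxy = 1819.6, Σx² = 507
Sxx = Σx² − (Σx)²/n = 507 − 406.125 = 100.875
Sxy = Σxy − (Σx)(Σy)/n = 1819.6 − 1423.575 = 396.025
b = Sxy/Sxx = 396.025/100.875 = 3.925898
a = ȳ − b·x̄ = 24.975 − 3.925898·7.125 = -2.997026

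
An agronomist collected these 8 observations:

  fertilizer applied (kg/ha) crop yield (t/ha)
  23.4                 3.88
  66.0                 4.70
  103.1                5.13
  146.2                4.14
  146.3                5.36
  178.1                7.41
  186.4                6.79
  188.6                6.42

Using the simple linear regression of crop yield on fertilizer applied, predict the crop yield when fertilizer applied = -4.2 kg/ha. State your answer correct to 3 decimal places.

n = 8, Σx = 1038.1, Σy = 43.83, Σxy = 6115.52, Σx² = 160345.83
Sxx = Σx² − (Σx)²/n = 160345.83 − 134706.45125 = 25639.37875
Sxy = Σxy − (Σx)(Σy)/n = 6115.52 − 5687.490375 = 428.029625
b = Sxy/Sxx = 428.029625/25639.37875 = 0.016694
a = ȳ − b·x̄ = 5.47875 − 0.016694·129.7625 = 3.312465
ŷ(-4.2) = a + b·-4.2 = 3.312465 + 0.016694·(-4.2) = 3.242350

3.242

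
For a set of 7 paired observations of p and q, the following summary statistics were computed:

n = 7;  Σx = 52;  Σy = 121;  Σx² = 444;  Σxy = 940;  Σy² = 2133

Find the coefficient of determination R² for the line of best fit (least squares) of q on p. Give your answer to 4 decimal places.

Sxx = Σx² − (Σx)²/n = 444 − 386.285714 = 57.714286
Sxy = Σxy − (Σx)(Σy)/n = 940 − 898.857143 = 41.142857
Syy = Σy² − (Σy)²/n = 2133 − 2091.571429 = 41.428571
R² = Sxy²/(Sxx·Syy) = (41.142857)²/(57.714286·41.428571) = 0.707955

0.7080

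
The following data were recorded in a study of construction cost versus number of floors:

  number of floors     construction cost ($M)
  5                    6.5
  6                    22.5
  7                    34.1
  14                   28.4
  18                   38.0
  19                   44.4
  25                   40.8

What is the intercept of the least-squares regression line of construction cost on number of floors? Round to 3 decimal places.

12.893

n = 7, Σx = 94, Σy = 214.7, Σxy = 3351.4, Σx² = 1616
Sxx = Σx² − (Σx)²/n = 1616 − 1262.285714 = 353.714286
Sxy = Σxy − (Σx)(Σy)/n = 3351.4 − 2883.114286 = 468.285714
b = Sxy/Sxx = 468.285714/353.714286 = 1.323910
a = ȳ − b·x̄ = 30.671429 − 1.323910·13.428571 = 12.893215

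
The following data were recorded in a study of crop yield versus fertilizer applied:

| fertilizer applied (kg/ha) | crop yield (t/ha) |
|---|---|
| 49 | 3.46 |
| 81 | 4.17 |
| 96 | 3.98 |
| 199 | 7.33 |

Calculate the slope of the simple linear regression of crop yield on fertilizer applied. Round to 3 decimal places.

0.027

n = 4, Σx = 425, Σy = 18.94, Σxy = 2348.06, Σx² = 57779
Sxx = Σx² − (Σx)²/n = 57779 − 45156.25 = 12622.75
Sxy = Σxy − (Σx)(Σy)/n = 2348.06 − 2012.375 = 335.685
b = Sxy/Sxx = 335.685/12622.75 = 0.026594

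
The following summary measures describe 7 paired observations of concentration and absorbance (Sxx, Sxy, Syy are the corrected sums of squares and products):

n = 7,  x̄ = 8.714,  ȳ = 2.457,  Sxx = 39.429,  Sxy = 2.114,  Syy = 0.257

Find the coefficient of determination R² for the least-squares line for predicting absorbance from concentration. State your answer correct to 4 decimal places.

0.4410

R² = Sxy²/(Sxx·Syy) = (2.114)²/(39.429·0.257) = 0.441023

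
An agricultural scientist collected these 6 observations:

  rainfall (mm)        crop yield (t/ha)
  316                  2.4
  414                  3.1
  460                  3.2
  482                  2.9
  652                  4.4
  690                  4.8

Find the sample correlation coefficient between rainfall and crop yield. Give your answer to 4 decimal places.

0.9691

n = 6, Σx = 3014, Σy = 20.8, Σxy = 11092.4, Σx² = 1616380, Σy² = 76.42
Sxx = Σx² − (Σx)²/n = 1616380 − 1514032.666667 = 102347.333333
Sxy = Σxy − (Σx)(Σy)/n = 11092.4 − 10448.533333 = 643.866667
Syy = Σy² − (Σy)²/n = 76.42 − 72.106667 = 4.313333
r = Sxy/√(Sxx·Syy) = 643.866667/√(441458.164444) = 643.866667/664.423182 = 0.969061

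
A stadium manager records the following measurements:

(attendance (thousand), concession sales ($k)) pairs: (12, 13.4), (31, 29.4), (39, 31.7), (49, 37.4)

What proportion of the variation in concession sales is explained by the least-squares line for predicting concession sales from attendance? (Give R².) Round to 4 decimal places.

n = 4, Σx = 131, Σy = 111.9, Σxy = 4141.1, Σx² = 5027, Σy² = 3447.57
Sxx = Σx² − (Σx)²/n = 5027 − 4290.25 = 736.75
Sxy = Σxy − (Σx)(Σy)/n = 4141.1 − 3664.725 = 476.375
Syy = Σy² − (Σy)²/n = 3447.57 − 3130.4025 = 317.1675
R² = Sxy²/(Sxx·Syy) = (476.375)²/(736.75·317.1675) = 0.971156

0.9712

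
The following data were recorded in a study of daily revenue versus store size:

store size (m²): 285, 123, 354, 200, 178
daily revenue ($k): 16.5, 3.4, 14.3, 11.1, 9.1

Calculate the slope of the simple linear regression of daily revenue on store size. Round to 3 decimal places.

0.048

n = 5, Σx = 1140, Σy = 54.4, Σxy = 14022.7, Σx² = 293354
Sxx = Σx² − (Σx)²/n = 293354 − 259920 = 33434
Sxy = Σxy − (Σx)(Σy)/n = 14022.7 − 12403.2 = 1619.5
b = Sxy/Sxx = 1619.5/33434 = 0.048439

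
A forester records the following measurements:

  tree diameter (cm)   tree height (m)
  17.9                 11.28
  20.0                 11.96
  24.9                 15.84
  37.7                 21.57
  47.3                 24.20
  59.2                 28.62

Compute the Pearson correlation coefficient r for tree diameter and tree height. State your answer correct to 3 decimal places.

n = 6, Σx = 207, Σy = 113.47, Σxy = 4487.681, Σx² = 8503.64, Σy² = 2391.1949
Sxx = Σx² − (Σx)²/n = 8503.64 − 7141.5 = 1362.14
Sxy = Σxy − (Σx)(Σy)/n = 4487.681 − 3914.715 = 572.966
Syy = Σy² − (Σy)²/n = 2391.1949 − 2145.906817 = 245.288083
r = Sxy/√(Sxx·Syy) = 572.966/√(334116.709832) = 572.966/578.028295 = 0.991242

0.991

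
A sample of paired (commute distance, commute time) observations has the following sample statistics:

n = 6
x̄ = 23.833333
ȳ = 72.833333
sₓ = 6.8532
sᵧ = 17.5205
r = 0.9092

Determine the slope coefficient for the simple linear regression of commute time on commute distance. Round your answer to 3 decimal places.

b = r · sᵧ/sₓ = 0.9092 · 17.5205/6.8532 = 2.324409

2.324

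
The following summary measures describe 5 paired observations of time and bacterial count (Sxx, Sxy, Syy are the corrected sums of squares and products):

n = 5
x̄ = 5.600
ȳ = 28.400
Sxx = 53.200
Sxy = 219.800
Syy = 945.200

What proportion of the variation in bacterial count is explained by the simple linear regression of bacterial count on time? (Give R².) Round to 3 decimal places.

0.961

R² = Sxy²/(Sxx·Syy) = (219.8)²/(53.2·945.2) = 0.960771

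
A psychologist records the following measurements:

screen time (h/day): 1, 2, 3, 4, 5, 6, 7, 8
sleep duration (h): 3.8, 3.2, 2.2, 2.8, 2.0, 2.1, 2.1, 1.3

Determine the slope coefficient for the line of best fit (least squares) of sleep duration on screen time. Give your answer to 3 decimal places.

-0.287

n = 8, Σx = 36, Σy = 19.5, Σxy = 75.7, Σx² = 204
Sxx = Σx² − (Σx)²/n = 204 − 162 = 42
Sxy = Σxy − (Σx)(Σy)/n = 75.7 − 87.75 = -12.05
b = Sxy/Sxx = -12.05/42 = -0.286905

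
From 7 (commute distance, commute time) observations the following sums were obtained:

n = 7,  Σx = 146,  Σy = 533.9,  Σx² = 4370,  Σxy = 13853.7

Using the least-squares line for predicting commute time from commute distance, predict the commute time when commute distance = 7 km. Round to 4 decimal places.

Sxx = Σx² − (Σx)²/n = 4370 − 3045.142857 = 1324.857143
Sxy = Σxy − (Σx)(Σy)/n = 13853.7 − 11135.628571 = 2718.071429
b = Sxy/Sxx = 2718.071429/1324.857143 = 2.051596
a = ȳ − b·x̄ = 76.271429 − 2.051596·20.857143 = 33.481001
ŷ(7) = a + b·7 = 33.481001 + 2.051596·7 = 47.842172

47.8422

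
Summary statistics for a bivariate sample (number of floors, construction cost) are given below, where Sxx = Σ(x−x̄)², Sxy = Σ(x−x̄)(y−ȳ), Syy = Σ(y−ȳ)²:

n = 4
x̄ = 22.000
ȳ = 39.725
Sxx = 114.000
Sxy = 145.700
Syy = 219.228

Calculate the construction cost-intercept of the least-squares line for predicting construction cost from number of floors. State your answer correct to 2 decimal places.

11.61

b = Sxy/Sxx = 145.7/114 = 1.278070
a = ȳ − b·x̄ = 39.725 − 1.278070·22 = 11.607456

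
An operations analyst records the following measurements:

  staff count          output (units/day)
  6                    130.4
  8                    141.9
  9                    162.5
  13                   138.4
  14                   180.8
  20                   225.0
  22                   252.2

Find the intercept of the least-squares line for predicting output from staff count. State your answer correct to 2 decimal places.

82.02

n = 7, Σx = 92, Σy = 1231.2, Σxy = 17758.9, Σx² = 1430
Sxx = Σx² − (Σx)²/n = 1430 − 1209.142857 = 220.857143
Sxy = Σxy − (Σx)(Σy)/n = 17758.9 − 16181.485714 = 1577.414286
b = Sxy/Sxx = 1577.414286/220.857143 = 7.142238
a = ȳ − b·x̄ = 175.885714 − 7.142238·13.142857 = 82.016300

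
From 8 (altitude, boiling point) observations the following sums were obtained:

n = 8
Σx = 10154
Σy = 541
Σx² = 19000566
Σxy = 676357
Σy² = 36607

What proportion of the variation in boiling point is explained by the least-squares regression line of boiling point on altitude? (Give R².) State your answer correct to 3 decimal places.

0.795

Sxx = Σx² − (Σx)²/n = 19000566 − 12887964.5 = 6112601.5
Sxy = Σxy − (Σx)(Σy)/n = 676357 − 686664.25 = -10307.25
Syy = Σy² − (Σy)²/n = 36607 − 36585.125 = 21.875
R² = Sxy²/(Sxx·Syy) = (-10307.25)²/(6112601.5·21.875) = 0.794532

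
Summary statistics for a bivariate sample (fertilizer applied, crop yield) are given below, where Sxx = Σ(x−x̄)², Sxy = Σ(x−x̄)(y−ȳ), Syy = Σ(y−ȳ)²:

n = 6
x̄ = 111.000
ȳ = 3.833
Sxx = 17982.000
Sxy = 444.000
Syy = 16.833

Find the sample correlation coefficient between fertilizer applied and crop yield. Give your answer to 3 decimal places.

0.807

r = Sxy/√(Sxx·Syy) = 444/√(302691.006) = 444/550.173614 = 0.807018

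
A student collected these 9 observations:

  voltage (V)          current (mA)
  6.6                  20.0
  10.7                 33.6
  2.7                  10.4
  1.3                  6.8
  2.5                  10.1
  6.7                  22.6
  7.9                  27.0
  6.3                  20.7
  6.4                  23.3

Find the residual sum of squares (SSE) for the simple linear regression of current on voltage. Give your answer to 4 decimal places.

9.4756

n = 9, Σx = 51.1, Σy = 174.5, Σxy = 1197.94, Σx² = 361.23, Σy² = 3996.51
Sxx = Σx² − (Σx)²/n = 361.23 − 290.134444 = 71.095556
Sxy = Σxy − (Σx)(Σy)/n = 1197.94 − 990.772222 = 207.167778
Syy = Σy² − (Σy)²/n = 3996.51 − 3383.361111 = 613.148889
b = Sxy/Sxx = 207.167778/71.095556 = 2.913934
SSE = Syy − b·Sxy = 613.148889 − 2.913934·207.167778 = 9.475596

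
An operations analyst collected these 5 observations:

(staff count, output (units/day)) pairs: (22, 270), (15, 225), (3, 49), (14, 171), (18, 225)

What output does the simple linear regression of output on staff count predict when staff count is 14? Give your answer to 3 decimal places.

183.288

n = 5, Σx = 72, Σy = 940, Σxy = 15906, Σx² = 1238
Sxx = Σx² − (Σx)²/n = 1238 − 1036.8 = 201.2
Sxy = Σxy − (Σx)(Σy)/n = 15906 − 13536 = 2370
b = Sxy/Sxx = 2370/201.2 = 11.779324
a = ȳ − b·x̄ = 188 − 11.779324·14.4 = 18.377734
ŷ(14) = a + b·14 = 18.377734 + 11.779324·14 = 183.288270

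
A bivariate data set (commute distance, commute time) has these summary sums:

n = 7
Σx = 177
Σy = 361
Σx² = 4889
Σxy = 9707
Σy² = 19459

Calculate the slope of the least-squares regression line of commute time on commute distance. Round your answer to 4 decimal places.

Sxx = Σx² − (Σx)²/n = 4889 − 4475.571429 = 413.428571
Sxy = Σxy − (Σx)(Σy)/n = 9707 − 9128.142857 = 578.857143
b = Sxy/Sxx = 578.857143/413.428571 = 1.400138

1.4001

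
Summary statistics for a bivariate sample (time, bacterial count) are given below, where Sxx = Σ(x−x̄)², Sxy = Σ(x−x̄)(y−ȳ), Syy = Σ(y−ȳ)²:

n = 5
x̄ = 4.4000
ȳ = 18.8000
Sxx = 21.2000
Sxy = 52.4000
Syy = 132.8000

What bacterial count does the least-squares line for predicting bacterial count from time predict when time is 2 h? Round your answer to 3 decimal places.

12.868

b = Sxy/Sxx = 52.4/21.2 = 2.471698
a = ȳ − b·x̄ = 18.8 − 2.471698·4.4 = 7.924528
ŷ(2) = a + b·2 = 7.924528 + 2.471698·2 = 12.867925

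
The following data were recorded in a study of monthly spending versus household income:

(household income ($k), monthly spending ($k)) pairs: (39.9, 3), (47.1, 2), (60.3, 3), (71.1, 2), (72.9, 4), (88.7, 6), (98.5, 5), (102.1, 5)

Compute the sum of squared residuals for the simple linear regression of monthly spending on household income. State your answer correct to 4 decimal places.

6.0263

n = 8, Σx = 580.6, Σy = 30, Σxy = 2363.8, Σx² = 45810.48, Σy² = 128
Sxx = Σx² − (Σx)²/n = 45810.48 − 42137.045 = 3673.435
Sxy = Σxy − (Σx)(Σy)/n = 2363.8 − 2177.25 = 186.55
Syy = Σy² − (Σy)²/n = 128 − 112.5 = 15.5
b = Sxy/Sxx = 186.55/3673.435 = 0.050784
SSE = Syy − b·Sxy = 15.5 − 0.050784·186.55 = 6.026332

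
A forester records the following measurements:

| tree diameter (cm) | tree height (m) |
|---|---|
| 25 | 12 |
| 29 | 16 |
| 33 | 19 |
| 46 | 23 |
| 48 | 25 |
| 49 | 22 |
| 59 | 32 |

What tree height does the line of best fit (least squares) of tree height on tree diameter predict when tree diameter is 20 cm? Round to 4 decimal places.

10.6264

n = 7, Σx = 289, Σy = 149, Σxy = 6615, Σx² = 12857
Sxx = Σx² − (Σx)²/n = 12857 − 11931.571429 = 925.428571
Sxy = Σxy − (Σx)(Σy)/n = 6615 − 6151.571429 = 463.428571
b = Sxy/Sxx = 463.428571/925.428571 = 0.500772
a = ȳ − b·x̄ = 21.285714 − 0.500772·41.285714 = 0.610991
ŷ(20) = a + b·20 = 0.610991 + 0.500772·20 = 10.626428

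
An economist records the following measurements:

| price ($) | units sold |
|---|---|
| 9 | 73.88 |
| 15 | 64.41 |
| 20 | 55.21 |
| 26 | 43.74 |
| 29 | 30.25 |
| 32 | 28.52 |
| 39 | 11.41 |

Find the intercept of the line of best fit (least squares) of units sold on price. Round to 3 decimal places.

n = 7, Σx = 170, Σy = 307.42, Σxy = 6107.39, Σx² = 4768
Sxx = Σx² − (Σx)²/n = 4768 − 4128.571429 = 639.428571
Sxy = Σxy − (Σx)(Σy)/n = 6107.39 − 7465.914286 = -1358.524286
b = Sxy/Sxx = -1358.524286/639.428571 = -2.124591
a = ȳ − b·x̄ = 43.917143 − (-2.124591)·24.285714 = 95.514357

95.514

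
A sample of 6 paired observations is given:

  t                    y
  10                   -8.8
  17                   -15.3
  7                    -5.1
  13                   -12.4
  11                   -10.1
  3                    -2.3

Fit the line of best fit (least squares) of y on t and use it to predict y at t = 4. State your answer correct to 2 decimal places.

-2.98

n = 6, Σx = 61, Σy = -54, Σxy = -663, Σx² = 737
Sxx = Σx² − (Σx)²/n = 737 − 620.166667 = 116.833333
Sxy = Σxy − (Σx)(Σy)/n = -663 − (-549) = -114
b = Sxy/Sxx = -114/116.833333 = -0.975749
a = ȳ − b·x̄ = -9 − (-0.975749)·10.166667 = 0.920114
ŷ(4) = a + b·4 = 0.920114 + (-0.975749)·4 = -2.982882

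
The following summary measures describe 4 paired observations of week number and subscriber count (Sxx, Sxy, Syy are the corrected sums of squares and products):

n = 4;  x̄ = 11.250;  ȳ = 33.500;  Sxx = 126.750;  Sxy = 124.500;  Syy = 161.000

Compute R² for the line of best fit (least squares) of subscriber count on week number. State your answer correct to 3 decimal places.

0.760

R² = Sxy²/(Sxx·Syy) = (124.5)²/(126.75·161) = 0.759565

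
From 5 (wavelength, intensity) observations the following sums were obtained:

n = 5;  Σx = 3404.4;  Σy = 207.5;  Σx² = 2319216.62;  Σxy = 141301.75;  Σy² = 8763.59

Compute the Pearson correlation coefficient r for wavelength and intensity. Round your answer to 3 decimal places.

Sxx = Σx² − (Σx)²/n = 2319216.62 − 2317987.872 = 1228.748
Sxy = Σxy − (Σx)(Σy)/n = 141301.75 − 141282.6 = 19.15
Syy = Σy² − (Σy)²/n = 8763.59 − 8611.25 = 152.34
r = Sxy/√(Sxx·Syy) = 19.15/√(187187.47032) = 19.15/432.651673 = 0.044262

0.044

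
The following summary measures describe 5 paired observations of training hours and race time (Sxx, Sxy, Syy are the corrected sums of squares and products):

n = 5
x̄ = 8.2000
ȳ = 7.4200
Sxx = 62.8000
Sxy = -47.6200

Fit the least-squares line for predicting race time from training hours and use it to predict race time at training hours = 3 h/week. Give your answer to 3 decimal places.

b = Sxy/Sxx = -47.62/62.8 = -0.758280
a = ȳ − b·x̄ = 7.42 − (-0.758280)·8.2 = 13.637898
ŷ(3) = a + b·3 = 13.637898 + (-0.758280)·3 = 11.363057

11.363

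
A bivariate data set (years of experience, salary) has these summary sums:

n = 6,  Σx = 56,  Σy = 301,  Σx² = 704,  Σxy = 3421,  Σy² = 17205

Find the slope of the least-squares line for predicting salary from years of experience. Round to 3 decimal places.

3.373

Sxx = Σx² − (Σx)²/n = 704 − 522.666667 = 181.333333
Sxy = Σxy − (Σx)(Σy)/n = 3421 − 2809.333333 = 611.666667
b = Sxy/Sxx = 611.666667/181.333333 = 3.373162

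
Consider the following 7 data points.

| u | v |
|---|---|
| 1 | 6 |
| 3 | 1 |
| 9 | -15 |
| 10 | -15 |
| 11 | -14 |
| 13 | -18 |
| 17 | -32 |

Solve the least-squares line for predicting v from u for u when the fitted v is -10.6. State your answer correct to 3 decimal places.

8.324

n = 7, Σx = 64, Σy = -87, Σxy = -1208, Σx² = 770
Sxx = Σx² − (Σx)²/n = 770 − 585.142857 = 184.857143
Sxy = Σxy − (Σx)(Σy)/n = -1208 − (-795.428571) = -412.571429
b = Sxy/Sxx = -412.571429/184.857143 = -2.231839
a = ȳ − b·x̄ = -12.428571 − (-2.231839)·9.142857 = 7.976816
Set a + b·x = -10.6: x = (-10.6 − 7.976816) / (-2.231839) = 8.323546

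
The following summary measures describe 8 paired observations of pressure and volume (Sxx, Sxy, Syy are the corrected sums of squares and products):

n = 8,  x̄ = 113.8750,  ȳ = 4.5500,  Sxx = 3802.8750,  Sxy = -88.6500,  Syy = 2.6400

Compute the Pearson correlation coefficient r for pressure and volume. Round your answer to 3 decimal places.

r = Sxy/√(Sxx·Syy) = -88.65/√(10039.59) = -88.65/100.197754 = -0.884750

-0.885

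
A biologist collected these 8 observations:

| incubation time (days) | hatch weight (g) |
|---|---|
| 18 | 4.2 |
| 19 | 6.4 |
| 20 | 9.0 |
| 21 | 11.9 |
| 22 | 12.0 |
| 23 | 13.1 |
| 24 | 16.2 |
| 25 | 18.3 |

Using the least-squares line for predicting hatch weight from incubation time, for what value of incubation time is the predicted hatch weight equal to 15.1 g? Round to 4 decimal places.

23.4478

n = 8, Σx = 172, Σy = 91.1, Σxy = 2038.7, Σx² = 3740
Sxx = Σx² − (Σx)²/n = 3740 − 3698 = 42
Sxy = Σxy − (Σx)(Σy)/n = 2038.7 − 1958.65 = 80.05
b = Sxy/Sxx = 80.05/42 = 1.905952
a = ȳ − b·x̄ = 11.3875 − 1.905952·21.5 = -29.590476
Set a + b·x = 15.1: x = (15.1 − (-29.590476)) / 1.905952 = 23.447845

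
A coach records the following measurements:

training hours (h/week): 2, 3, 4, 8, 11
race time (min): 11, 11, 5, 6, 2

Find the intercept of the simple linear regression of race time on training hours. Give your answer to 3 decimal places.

11.993

n = 5, Σx = 28, Σy = 35, Σxy = 145, Σx² = 214
Sxx = Σx² − (Σx)²/n = 214 − 156.8 = 57.2
Sxy = Σxy − (Σx)(Σy)/n = 145 − 196 = -51
b = Sxy/Sxx = -51/57.2 = -0.891608
a = ȳ − b·x̄ = 7 − (-0.891608)·5.6 = 11.993007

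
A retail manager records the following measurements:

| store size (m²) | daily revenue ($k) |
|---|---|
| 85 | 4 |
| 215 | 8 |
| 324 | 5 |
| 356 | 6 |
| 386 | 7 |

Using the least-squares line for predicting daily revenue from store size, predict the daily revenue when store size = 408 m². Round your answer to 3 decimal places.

n = 5, Σx = 1366, Σy = 30, Σxy = 8518, Σx² = 434158
Sxx = Σx² − (Σx)²/n = 434158 − 373191.2 = 60966.8
Sxy = Σxy − (Σx)(Σy)/n = 8518 − 8196 = 322
b = Sxy/Sxx = 322/60966.8 = 0.005282
a = ȳ − b·x̄ = 6 − 0.005282·273.2 = 4.557077
ŷ(408) = a + b·408 = 4.557077 + 0.005282·408 = 6.711955

6.712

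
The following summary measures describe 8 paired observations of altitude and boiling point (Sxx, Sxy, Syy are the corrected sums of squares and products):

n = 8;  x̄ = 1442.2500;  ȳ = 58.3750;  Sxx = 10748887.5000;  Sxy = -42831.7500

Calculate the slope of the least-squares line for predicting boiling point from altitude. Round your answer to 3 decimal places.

-0.004

b = Sxy/Sxx = -42831.75/10748887.5 = -0.003985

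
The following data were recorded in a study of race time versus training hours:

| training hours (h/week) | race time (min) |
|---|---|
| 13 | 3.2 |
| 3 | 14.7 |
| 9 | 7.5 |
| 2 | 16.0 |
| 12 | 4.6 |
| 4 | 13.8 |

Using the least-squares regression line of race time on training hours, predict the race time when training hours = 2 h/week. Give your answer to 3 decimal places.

n = 6, Σx = 43, Σy = 59.8, Σxy = 295.6, Σx² = 423
Sxx = Σx² − (Σx)²/n = 423 − 308.166667 = 114.833333
Sxy = Σxy − (Σx)(Σy)/n = 295.6 − 428.566667 = -132.966667
b = Sxy/Sxx = -132.966667/114.833333 = -1.157910
a = ȳ − b·x̄ = 9.966667 − (-1.157910)·7.166667 = 18.265022
ŷ(2) = a + b·2 = 18.265022 + (-1.157910)·2 = 15.949202

15.949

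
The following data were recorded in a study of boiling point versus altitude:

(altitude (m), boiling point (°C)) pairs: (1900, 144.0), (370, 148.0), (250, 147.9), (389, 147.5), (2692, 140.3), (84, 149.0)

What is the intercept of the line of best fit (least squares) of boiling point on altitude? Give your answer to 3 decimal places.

149.004

n = 6, Σx = 5685, Σy = 876.7, Σxy = 812916.1, Σx² = 11214641
Sxx = Σx² − (Σx)²/n = 11214641 − 5386537.5 = 5828103.5
Sxy = Σxy − (Σx)(Σy)/n = 812916.1 − 830673.25 = -17757.15
b = Sxy/Sxx = -17757.15/5828103.5 = -0.003047
a = ȳ − b·x̄ = 146.116667 − (-0.003047)·947.5 = 149.003523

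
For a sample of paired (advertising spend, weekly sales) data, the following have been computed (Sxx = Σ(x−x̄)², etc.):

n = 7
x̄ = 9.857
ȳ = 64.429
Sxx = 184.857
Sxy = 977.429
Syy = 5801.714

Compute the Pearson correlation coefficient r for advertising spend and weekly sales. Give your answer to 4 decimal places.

r = Sxy/√(Sxx·Syy) = 977.429/√(1072487.444898) = 977.429/1035.609697 = 0.943820

0.9438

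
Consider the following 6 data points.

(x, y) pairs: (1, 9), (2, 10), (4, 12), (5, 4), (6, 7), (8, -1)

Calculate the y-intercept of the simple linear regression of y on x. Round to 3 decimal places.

12.900

n = 6, Σx = 26, Σy = 41, Σxy = 131, Σx² = 146
Sxx = Σx² − (Σx)²/n = 146 − 112.666667 = 33.333333
Sxy = Σxy − (Σx)(Σy)/n = 131 − 177.666667 = -46.666667
b = Sxy/Sxx = -46.666667/33.333333 = -1.4
a = ȳ − b·x̄ = 6.833333 − (-1.4)·4.333333 = 12.9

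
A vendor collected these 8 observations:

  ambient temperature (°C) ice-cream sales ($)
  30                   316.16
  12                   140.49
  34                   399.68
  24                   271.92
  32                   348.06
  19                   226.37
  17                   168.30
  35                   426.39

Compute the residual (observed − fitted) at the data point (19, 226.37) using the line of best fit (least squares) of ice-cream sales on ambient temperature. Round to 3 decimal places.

n = 8, Σx = 203, Σy = 2297.37, Σxy = 64509.58, Σx² = 5675
Sxx = Σx² − (Σx)²/n = 5675 − 5151.125 = 523.875
Sxy = Σxy − (Σx)(Σy)/n = 64509.58 − 58295.76375 = 6213.81625
b = Sxy/Sxx = 6213.81625/523.875 = 11.861257
a = ȳ − b·x̄ = 287.17125 − 11.861257·25.375 = -13.808158
ŷ(19) = -13.808158 + 11.861257·19 = 211.555734
residual = y − ŷ = 226.37 − 211.555734 = 14.814266

14.814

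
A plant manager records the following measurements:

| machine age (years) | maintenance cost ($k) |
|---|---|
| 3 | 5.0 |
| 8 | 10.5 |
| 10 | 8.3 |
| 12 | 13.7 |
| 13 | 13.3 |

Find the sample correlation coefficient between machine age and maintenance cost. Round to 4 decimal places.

n = 5, Σx = 46, Σy = 50.8, Σxy = 519.3, Σx² = 486, Σy² = 568.72
Sxx = Σx² − (Σx)²/n = 486 − 423.2 = 62.8
Sxy = Σxy − (Σx)(Σy)/n = 519.3 − 467.36 = 51.94
Syy = Σy² − (Σy)²/n = 568.72 − 516.128 = 52.592
r = Sxy/√(Sxx·Syy) = 51.94/√(3302.7776) = 51.94/57.469797 = 0.903779

0.9038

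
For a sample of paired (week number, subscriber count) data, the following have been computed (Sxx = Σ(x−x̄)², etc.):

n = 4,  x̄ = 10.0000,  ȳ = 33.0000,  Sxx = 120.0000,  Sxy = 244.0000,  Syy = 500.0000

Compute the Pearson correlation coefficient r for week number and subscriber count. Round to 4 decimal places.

0.9961

r = Sxy/√(Sxx·Syy) = 244/√(60000) = 244/244.948974 = 0.996126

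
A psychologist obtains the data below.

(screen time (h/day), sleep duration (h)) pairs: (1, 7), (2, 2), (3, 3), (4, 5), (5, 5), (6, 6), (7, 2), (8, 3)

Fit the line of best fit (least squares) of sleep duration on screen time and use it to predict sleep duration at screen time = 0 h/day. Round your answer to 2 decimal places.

n = 8, Σx = 36, Σy = 33, Σxy = 139, Σx² = 204
Sxx = Σx² − (Σx)²/n = 204 − 162 = 42
Sxy = Σxy − (Σx)(Σy)/n = 139 − 148.5 = -9.5
b = Sxy/Sxx = -9.5/42 = -0.226190
a = ȳ − b·x̄ = 4.125 − (-0.226190)·4.5 = 5.142857
ŷ(0) = a + b·0 = 5.142857 + (-0.226190)·0 = 5.142857

5.14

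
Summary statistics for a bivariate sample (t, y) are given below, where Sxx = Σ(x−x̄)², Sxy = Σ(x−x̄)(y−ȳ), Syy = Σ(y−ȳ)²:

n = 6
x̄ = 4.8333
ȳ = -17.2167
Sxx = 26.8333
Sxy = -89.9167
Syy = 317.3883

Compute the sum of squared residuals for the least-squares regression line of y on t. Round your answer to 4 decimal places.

b = Sxy/Sxx = -89.9167/26.8333 = -3.350937
SSE = Syy − b·Sxy = 317.3883 − (-3.350937)·(-89.9167) = 16.083096

16.0831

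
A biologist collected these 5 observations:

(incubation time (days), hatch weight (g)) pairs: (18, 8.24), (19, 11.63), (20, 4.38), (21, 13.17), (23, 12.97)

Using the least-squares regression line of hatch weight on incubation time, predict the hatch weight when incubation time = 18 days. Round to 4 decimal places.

8.0130

n = 5, Σx = 101, Σy = 50.39, Σxy = 1031.77, Σx² = 2055
Sxx = Σx² − (Σx)²/n = 2055 − 2040.2 = 14.8
Sxy = Σxy − (Σx)(Σy)/n = 1031.77 − 1017.878 = 13.892
b = Sxy/Sxx = 13.892/14.8 = 0.938649
a = ȳ − b·x̄ = 10.078 − 0.938649·20.2 = -8.882703
ŷ(18) = a + b·18 = -8.882703 + 0.938649·18 = 8.012973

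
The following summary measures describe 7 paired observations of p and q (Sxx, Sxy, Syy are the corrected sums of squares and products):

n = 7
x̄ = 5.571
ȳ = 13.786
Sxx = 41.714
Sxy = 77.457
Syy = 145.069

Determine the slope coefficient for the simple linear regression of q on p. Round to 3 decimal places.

b = Sxy/Sxx = 77.457/41.714 = 1.856859

1.857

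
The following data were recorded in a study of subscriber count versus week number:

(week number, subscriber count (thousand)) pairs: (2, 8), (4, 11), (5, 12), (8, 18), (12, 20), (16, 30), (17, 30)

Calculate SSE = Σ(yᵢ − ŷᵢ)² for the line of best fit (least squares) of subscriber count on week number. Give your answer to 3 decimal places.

10.824

n = 7, Σx = 64, Σy = 129, Σxy = 1494, Σx² = 798, Σy² = 2853
Sxx = Σx² − (Σx)²/n = 798 − 585.142857 = 212.857143
Sxy = Σxy − (Σx)(Σy)/n = 1494 − 1179.428571 = 314.571429
Syy = Σy² − (Σy)²/n = 2853 − 2377.285714 = 475.714286
b = Sxy/Sxx = 314.571429/212.857143 = 1.477852
SSE = Syy − b·Sxy = 475.714286 − 1.477852·314.571429 = 10.824161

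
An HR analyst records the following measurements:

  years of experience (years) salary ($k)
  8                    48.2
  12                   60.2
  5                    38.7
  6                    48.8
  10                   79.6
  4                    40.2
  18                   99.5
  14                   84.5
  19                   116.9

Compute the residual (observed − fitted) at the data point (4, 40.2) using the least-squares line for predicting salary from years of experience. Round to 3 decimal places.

n = 9, Σx = 96, Σy = 616.6, Σxy = 7746.2, Σx² = 1266
Sxx = Σx² − (Σx)²/n = 1266 − 1024 = 242
Sxy = Σxy − (Σx)(Σy)/n = 7746.2 − 6577.066667 = 1169.133333
b = Sxy/Sxx = 1169.133333/242 = 4.831129
a = ȳ − b·x̄ = 68.511111 − 4.831129·10.666667 = 16.979063
ŷ(4) = 16.979063 + 4.831129·4 = 36.303581
residual = y − ŷ = 40.2 − 36.303581 = 3.896419

3.896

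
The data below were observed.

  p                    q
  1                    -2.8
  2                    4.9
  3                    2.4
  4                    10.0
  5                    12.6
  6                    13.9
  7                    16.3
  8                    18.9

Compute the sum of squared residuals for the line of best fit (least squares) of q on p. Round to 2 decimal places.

n = 8, Σx = 36, Σy = 76.2, Σxy = 465.9, Σx² = 204, Σy² = 1112.48
Sxx = Σx² − (Σx)²/n = 204 − 162 = 42
Sxy = Σxy − (Σx)(Σy)/n = 465.9 − 342.9 = 123
Syy = Σy² − (Σy)²/n = 1112.48 − 725.805 = 386.675
b = Sxy/Sxx = 123/42 = 2.928571
SSE = Syy − b·Sxy = 386.675 − 2.928571·123 = 26.460714

26.46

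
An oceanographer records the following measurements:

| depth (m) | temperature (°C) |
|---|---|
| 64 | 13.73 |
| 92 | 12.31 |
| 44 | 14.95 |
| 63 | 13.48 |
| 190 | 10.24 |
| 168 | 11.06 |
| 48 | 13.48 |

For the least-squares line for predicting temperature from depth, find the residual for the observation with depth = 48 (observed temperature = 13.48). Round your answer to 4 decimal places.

n = 7, Σx = 669, Σy = 89.25, Σxy = 7969, Σx² = 85093
Sxx = Σx² − (Σx)²/n = 85093 − 63937.285714 = 21155.714286
Sxy = Σxy − (Σx)(Σy)/n = 7969 − 8529.75 = -560.75
b = Sxy/Sxx = -560.75/21155.714286 = -0.026506
a = ȳ − b·x̄ = 12.75 − (-0.026506)·95.571429 = 15.283201
ŷ(48) = 15.283201 + (-0.026506)·48 = 14.010921
residual = y − ŷ = 13.48 − 14.010921 = -0.530921

-0.5309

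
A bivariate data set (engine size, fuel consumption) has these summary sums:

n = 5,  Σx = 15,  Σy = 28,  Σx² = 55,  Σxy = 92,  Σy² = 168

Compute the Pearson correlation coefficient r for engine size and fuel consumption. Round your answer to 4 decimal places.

0.7559

Sxx = Σx² − (Σx)²/n = 55 − 45 = 10
Sxy = Σxy − (Σx)(Σy)/n = 92 − 84 = 8
Syy = Σy² − (Σy)²/n = 168 − 156.8 = 11.2
r = Sxy/√(Sxx·Syy) = 8/√(112) = 8/10.583005 = 0.755929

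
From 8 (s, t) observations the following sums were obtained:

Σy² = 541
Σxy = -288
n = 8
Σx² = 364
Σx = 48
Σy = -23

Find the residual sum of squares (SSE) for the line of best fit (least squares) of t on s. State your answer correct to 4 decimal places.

178.8224

Sxx = Σx² − (Σx)²/n = 364 − 288 = 76
Sxy = Σxy − (Σx)(Σy)/n = -288 − (-138) = -150
Syy = Σy² − (Σy)²/n = 541 − 66.125 = 474.875
b = Sxy/Sxx = -150/76 = -1.973684
SSE = Syy − b·Sxy = 474.875 − (-1.973684)·(-150) = 178.822368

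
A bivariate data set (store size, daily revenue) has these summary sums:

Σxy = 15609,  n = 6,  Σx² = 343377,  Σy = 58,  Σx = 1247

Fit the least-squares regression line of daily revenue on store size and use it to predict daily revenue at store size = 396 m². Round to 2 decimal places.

17.61

Sxx = Σx² − (Σx)²/n = 343377 − 259168.166667 = 84208.833333
Sxy = Σxy − (Σx)(Σy)/n = 15609 − 12054.333333 = 3554.666667
b = Sxy/Sxx = 3554.666667/84208.833333 = 0.042213
a = ȳ − b·x̄ = 9.666667 − 0.042213·207.833333 = 0.893499
ŷ(396) = a + b·396 = 0.893499 + 0.042213·396 = 17.609655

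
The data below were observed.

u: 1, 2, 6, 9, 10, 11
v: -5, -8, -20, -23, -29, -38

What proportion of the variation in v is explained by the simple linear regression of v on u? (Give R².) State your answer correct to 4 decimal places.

n = 6, Σx = 39, Σy = -123, Σxy = -1056, Σx² = 343, Σy² = 3303
Sxx = Σx² − (Σx)²/n = 343 − 253.5 = 89.5
Sxy = Σxy − (Σx)(Σy)/n = -1056 − (-799.5) = -256.5
Syy = Σy² − (Σy)²/n = 3303 − 2521.5 = 781.5
R² = Sxy²/(Sxx·Syy) = (-256.5)²/(89.5·781.5) = 0.940638

0.9406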